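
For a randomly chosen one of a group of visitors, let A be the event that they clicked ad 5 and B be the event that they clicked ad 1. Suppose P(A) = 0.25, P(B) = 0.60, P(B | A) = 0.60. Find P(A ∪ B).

0.70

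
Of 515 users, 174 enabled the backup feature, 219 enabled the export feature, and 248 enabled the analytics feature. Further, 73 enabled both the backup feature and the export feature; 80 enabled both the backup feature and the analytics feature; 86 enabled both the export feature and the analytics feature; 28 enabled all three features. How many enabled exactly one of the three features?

247

By inclusion–exclusion (exactly-one form):
N(exactly one) = 174 + 219 + 248 − 2·73 − 2·80 − 2·86 + 3·28 = 247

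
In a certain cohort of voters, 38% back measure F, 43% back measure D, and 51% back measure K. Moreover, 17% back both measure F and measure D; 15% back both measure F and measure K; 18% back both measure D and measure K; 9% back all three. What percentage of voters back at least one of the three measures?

91%

Apply inclusion-exclusion:
P(≥1) = 38 + 43 + 51 − 17 − 15 − 18 + 9 = 91%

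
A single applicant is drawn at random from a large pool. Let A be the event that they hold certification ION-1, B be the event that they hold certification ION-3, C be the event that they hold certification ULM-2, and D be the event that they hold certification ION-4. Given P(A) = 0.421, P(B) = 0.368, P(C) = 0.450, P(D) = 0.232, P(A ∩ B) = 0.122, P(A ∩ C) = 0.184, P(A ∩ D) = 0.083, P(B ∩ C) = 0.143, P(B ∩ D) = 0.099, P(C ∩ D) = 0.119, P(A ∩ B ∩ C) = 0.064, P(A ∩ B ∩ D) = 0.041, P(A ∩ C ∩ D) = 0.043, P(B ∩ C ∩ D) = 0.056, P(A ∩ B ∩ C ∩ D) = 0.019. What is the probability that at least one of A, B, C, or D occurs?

0.906

P(A ∪ B ∪ C ∪ D) = 0.421 + 0.368 + 0.450 + 0.232 − 0.122 − 0.184 − 0.083 − 0.143 − 0.099 − 0.119 + 0.064 + 0.041 + 0.043 + 0.056 − 0.019 = 0.906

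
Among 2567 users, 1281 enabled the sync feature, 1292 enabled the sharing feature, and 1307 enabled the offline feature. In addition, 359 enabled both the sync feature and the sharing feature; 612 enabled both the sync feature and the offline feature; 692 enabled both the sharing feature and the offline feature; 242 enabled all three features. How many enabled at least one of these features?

2459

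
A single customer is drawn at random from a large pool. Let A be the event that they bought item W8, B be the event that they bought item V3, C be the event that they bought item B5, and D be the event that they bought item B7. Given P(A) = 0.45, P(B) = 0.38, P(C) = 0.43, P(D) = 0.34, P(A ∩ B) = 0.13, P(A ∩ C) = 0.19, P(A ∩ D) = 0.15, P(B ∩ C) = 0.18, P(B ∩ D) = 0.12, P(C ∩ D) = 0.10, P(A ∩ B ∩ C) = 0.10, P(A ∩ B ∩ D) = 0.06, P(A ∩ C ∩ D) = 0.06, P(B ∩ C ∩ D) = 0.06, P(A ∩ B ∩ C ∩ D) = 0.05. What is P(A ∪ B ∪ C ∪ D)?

By inclusion-exclusion,
P(A ∪ B ∪ C ∪ D) = 0.45 + 0.38 + 0.43 + 0.34 − 0.13 − 0.19 − 0.15 − 0.18 − 0.12 − 0.10 + 0.10 + 0.06 + 0.06 + 0.06 − 0.05 = 0.96

0.96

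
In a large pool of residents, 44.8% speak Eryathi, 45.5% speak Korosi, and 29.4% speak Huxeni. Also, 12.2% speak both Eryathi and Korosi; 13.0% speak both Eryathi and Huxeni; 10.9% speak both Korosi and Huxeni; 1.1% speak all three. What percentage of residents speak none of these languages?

15.3%

P(at least one) = 44.8 + 45.5 + 29.4 − 12.2 − 13.0 − 10.9 + 1.1 = 84.7%
P(none) = 100% − 84.7% = 15.3%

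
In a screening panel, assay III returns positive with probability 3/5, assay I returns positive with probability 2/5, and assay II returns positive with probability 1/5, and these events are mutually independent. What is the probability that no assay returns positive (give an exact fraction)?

24/125

Independence gives P(none) = ∏(1 − pᵢ).
P(none) = (1 − 3/5) × (1 − 2/5) × (1 − 1/5) = 2/5 × 3/5 × 4/5 = 24/125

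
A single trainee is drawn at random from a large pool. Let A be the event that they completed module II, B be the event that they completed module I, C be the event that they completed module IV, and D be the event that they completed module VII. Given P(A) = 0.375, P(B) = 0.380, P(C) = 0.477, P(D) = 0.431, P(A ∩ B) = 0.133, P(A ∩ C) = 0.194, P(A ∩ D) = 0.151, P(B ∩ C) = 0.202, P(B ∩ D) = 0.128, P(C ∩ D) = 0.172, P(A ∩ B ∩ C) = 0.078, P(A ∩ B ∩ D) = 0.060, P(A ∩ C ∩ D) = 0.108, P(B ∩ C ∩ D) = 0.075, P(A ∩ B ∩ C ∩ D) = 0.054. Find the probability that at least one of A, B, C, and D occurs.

By inclusion-exclusion,
P(A ∪ B ∪ C ∪ D) = 0.375 + 0.380 + 0.477 + 0.431 − 0.133 − 0.194 − 0.151 − 0.202 − 0.128 − 0.172 + 0.078 + 0.060 + 0.108 + 0.075 − 0.054 = 0.950

0.950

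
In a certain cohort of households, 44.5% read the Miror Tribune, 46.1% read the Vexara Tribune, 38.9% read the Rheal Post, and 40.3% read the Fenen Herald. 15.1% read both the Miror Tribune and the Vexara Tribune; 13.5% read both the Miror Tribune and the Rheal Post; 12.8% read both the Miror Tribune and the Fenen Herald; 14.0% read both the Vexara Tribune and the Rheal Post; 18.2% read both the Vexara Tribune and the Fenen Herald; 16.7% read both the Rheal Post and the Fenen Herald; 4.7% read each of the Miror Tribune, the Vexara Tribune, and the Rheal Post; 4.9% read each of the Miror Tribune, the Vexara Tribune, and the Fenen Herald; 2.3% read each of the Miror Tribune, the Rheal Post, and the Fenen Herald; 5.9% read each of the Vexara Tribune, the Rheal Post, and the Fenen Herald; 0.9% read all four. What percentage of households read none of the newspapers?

3.6%

P(at least one) = 44.5 + 46.1 + 38.9 + 40.3 − 15.1 − 13.5 − 12.8 − 14.0 − 18.2 − 16.7 + 4.7 + 4.9 + 2.3 + 5.9 − 0.9 = 96.4%
P(none) = 100% − 96.4% = 3.6%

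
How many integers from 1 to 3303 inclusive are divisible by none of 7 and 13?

⌊3303/7⌋ + ⌊3303/13⌋ − ⌊3303/91⌋ = 471 + 254 − 36 = 689
3303 − 689 = 2614

2614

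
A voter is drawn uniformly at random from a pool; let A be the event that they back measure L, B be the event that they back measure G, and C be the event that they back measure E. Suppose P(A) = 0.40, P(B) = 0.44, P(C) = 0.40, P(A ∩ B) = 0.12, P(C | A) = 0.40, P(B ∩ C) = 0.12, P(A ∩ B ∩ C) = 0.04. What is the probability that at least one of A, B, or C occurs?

P(A ∩ C) = P(A)·P(C|A) = 0.40 × 0.40 = 0.16
P(A ∪ B ∪ C) = 0.40 + 0.44 + 0.40 − 0.12 − 0.16 − 0.12 + 0.04 = 0.88

0.88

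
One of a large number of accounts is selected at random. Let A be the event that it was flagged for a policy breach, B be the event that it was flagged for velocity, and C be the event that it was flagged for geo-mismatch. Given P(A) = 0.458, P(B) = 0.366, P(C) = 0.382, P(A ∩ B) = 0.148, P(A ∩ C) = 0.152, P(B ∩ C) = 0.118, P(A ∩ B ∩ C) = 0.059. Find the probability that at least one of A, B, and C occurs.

By inclusion–exclusion:
P(A ∪ B ∪ C) = 0.458 + 0.366 + 0.382 − 0.148 − 0.152 − 0.118 + 0.059 = 0.847

0.847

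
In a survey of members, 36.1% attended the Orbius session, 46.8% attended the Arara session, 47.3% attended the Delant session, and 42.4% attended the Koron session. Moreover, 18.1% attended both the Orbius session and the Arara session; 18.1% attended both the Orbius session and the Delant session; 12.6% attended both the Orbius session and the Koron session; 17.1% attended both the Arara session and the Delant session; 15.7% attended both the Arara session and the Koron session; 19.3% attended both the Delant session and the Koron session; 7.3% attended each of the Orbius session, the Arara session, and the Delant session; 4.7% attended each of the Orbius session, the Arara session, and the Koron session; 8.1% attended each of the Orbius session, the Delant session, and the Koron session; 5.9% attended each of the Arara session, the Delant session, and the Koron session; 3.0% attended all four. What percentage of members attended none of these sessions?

5.3%

Using inclusion–exclusion:
P(at least one) = 36.1 + 46.8 + 47.3 + 42.4 − 18.1 − 18.1 − 12.6 − 17.1 − 15.7 − 19.3 + 7.3 + 4.7 + 8.1 + 5.9 − 3.0 = 94.7%
P(none) = 100% − 94.7% = 5.3%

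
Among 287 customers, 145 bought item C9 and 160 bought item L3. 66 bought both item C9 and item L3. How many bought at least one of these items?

|union| = 145 + 160 − 66 = 239

239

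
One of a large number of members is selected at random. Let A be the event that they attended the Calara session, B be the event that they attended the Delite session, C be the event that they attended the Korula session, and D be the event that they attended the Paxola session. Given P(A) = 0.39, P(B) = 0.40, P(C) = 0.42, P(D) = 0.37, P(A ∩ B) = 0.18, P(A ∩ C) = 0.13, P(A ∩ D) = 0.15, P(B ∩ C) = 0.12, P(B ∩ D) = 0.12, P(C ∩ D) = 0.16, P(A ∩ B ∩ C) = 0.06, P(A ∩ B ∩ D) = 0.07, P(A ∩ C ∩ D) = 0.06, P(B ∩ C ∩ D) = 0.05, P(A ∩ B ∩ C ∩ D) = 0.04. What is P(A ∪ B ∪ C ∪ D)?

By inclusion-exclusion,
P(A ∪ B ∪ C ∪ D) = 0.39 + 0.40 + 0.42 + 0.37 − 0.18 − 0.13 − 0.15 − 0.12 − 0.12 − 0.16 + 0.06 + 0.07 + 0.06 + 0.05 − 0.04 = 0.92

0.92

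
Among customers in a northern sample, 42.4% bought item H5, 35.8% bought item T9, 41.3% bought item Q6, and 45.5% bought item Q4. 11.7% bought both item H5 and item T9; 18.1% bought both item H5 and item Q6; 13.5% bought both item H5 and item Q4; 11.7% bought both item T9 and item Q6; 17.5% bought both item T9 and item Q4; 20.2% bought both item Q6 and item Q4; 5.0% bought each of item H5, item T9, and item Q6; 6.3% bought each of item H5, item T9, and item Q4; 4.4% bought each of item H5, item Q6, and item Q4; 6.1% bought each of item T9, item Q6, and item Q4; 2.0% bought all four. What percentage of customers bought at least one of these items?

92.1%

P(≥1) = 42.4 + 35.8 + 41.3 + 45.5 − 11.7 − 18.1 − 13.5 − 11.7 − 17.5 − 20.2 + 5.0 + 6.3 + 4.4 + 6.1 − 2.0 = 92.1%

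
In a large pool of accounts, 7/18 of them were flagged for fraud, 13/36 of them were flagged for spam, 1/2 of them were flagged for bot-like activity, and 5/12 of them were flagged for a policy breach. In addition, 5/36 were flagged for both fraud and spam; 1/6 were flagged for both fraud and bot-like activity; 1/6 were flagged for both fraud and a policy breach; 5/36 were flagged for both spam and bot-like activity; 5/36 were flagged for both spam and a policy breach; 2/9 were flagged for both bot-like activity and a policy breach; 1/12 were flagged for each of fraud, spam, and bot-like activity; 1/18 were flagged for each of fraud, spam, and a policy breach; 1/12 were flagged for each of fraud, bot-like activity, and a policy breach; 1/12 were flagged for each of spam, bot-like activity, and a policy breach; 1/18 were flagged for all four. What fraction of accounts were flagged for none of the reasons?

P(union) = 7/18 + 13/36 + 1/2 + 5/12 − 5/36 − 1/6 − 1/6 − 5/36 − 5/36 − 2/9 + 1/12 + 1/18 + 1/12 + 1/12 − 1/18 = 17/18
P(none) = 1 − 17/18 = 1/18

1/18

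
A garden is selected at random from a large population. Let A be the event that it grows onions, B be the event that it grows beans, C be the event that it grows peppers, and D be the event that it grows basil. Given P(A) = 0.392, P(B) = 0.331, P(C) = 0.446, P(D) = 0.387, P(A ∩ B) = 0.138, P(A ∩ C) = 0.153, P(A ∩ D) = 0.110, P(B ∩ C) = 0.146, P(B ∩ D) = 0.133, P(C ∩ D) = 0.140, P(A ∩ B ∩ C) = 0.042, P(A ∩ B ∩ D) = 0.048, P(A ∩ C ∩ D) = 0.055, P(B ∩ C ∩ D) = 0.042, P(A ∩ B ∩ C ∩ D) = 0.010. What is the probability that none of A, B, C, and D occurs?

0.087

P(A ∪ B ∪ C ∪ D) = 0.392 + 0.331 + 0.446 + 0.387 − 0.138 − 0.153 − 0.110 − 0.146 − 0.133 − 0.140 + 0.042 + 0.048 + 0.055 + 0.042 − 0.010 = 0.913
P(none) = 1 − 0.913 = 0.087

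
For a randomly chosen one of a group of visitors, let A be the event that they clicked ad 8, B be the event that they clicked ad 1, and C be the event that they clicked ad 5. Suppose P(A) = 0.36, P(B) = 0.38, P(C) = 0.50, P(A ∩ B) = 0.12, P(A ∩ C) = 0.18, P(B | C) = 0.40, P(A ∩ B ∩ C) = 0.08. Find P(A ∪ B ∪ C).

P(B ∩ C) = P(C)·P(B|C) = 0.50 × 0.40 = 0.20
By inclusion–exclusion:
P(A ∪ B ∪ C) = 0.36 + 0.38 + 0.50 − 0.12 − 0.18 − 0.20 + 0.08 = 0.82

0.82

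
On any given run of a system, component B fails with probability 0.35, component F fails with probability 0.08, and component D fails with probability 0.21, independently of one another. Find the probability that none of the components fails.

P(none) = (1 − 0.35) × (1 − 0.08) × (1 − 0.21) = 0.65 × 0.92 × 0.79 = 0.47242

0.47242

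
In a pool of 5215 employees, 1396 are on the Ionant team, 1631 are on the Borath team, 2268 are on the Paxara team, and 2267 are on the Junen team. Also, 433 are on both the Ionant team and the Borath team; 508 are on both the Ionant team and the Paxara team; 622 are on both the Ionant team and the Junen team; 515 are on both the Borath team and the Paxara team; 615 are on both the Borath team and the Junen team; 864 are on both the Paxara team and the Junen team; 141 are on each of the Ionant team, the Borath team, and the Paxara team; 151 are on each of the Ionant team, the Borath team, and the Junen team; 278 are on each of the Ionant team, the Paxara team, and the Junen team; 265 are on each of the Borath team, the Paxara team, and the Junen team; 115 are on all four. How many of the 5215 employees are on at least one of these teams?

|at least one| = 1396 + 1631 + 2268 + 2267 − 433 − 508 − 622 − 515 − 615 − 864 + 141 + 151 + 278 + 265 − 115 = 4725

4725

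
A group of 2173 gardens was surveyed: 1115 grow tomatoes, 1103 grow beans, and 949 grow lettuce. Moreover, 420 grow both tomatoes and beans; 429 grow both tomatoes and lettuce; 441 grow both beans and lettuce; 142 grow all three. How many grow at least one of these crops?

2019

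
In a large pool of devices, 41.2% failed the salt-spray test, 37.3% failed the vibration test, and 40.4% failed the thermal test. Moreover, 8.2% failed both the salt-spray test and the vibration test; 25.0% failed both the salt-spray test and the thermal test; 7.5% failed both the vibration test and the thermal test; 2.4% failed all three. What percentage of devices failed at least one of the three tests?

80.6%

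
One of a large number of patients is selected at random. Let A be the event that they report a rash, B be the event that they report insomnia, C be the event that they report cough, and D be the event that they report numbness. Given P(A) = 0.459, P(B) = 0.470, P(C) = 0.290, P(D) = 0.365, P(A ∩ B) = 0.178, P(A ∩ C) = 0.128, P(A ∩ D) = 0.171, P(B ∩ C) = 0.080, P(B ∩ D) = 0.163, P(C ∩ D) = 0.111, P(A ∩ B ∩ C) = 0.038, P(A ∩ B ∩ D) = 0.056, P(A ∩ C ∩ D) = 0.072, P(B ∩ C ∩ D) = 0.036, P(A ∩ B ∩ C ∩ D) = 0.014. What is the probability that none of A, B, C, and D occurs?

P(A ∪ B ∪ C ∪ D) = 0.459 + 0.470 + 0.290 + 0.365 − 0.178 − 0.128 − 0.171 − 0.080 − 0.163 − 0.111 + 0.038 + 0.056 + 0.072 + 0.036 − 0.014 = 0.941
P(none) = 1 − 0.941 = 0.059

0.059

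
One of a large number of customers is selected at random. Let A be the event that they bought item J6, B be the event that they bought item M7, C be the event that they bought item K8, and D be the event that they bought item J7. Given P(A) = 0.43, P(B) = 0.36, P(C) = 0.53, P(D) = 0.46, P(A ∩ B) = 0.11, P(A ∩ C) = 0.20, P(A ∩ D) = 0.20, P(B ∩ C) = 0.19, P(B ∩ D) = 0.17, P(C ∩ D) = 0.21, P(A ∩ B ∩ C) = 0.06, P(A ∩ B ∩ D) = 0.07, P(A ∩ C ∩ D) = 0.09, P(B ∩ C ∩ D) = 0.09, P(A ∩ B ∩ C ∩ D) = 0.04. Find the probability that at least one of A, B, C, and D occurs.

By inclusion–exclusion:
P(A ∪ B ∪ C ∪ D) = 0.43 + 0.36 + 0.53 + 0.46 − 0.11 − 0.20 − 0.20 − 0.19 − 0.17 − 0.21 + 0.06 + 0.07 + 0.09 + 0.09 − 0.04 = 0.97

0.97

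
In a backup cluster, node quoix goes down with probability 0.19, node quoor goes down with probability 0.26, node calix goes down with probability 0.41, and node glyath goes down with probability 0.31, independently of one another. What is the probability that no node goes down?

P(none) = (1 − 0.19) × (1 − 0.26) × (1 − 0.41) × (1 − 0.31) = 0.81 × 0.74 × 0.59 × 0.69 = 0.24401574

0.24401574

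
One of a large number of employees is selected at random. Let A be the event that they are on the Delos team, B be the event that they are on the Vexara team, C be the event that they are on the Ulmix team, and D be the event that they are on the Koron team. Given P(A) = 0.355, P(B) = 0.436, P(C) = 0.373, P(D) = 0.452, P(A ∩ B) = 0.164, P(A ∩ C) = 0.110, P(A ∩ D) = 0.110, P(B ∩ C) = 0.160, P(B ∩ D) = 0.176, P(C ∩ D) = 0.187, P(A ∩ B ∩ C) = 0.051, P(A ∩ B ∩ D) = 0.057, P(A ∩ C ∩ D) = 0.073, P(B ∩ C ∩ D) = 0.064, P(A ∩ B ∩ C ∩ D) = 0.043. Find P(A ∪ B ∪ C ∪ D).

Inclusion–exclusion gives
P(A ∪ B ∪ C ∪ D) = 0.355 + 0.436 + 0.373 + 0.452 − 0.164 − 0.110 − 0.110 − 0.160 − 0.176 − 0.187 + 0.051 + 0.057 + 0.073 + 0.064 − 0.043 = 0.911

0.911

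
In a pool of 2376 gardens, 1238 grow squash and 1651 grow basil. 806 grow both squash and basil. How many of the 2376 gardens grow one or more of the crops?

2083

|union| = 1238 + 1651 − 806 = 2083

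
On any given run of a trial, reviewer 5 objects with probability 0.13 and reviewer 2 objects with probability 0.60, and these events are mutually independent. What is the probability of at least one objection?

P(none) = (1 − 0.13) × (1 − 0.60) = 0.87 × 0.40 = 0.348
P(at least one) = 1 − 0.348 = 0.652

0.652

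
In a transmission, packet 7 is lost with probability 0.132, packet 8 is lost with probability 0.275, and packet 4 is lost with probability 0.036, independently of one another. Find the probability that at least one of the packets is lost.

Since the events are independent, P(none) is the product of the individual non-occurrence probabilities.
P(none) = (1 − 0.132) × (1 − 0.275) × (1 − 0.036) = 0.868 × 0.725 × 0.964 = 0.6066452
P(at least one) = 1 − 0.6066452 = 0.3933548

0.3933548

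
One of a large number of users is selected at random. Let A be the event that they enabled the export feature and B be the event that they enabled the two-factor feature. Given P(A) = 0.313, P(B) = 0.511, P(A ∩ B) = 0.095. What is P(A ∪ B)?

0.729

P(A ∪ B) = 0.313 + 0.511 − 0.095 = 0.729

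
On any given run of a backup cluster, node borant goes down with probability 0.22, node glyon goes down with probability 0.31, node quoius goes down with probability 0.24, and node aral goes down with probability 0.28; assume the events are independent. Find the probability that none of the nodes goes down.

0.29450304

P(none) = (1 − 0.22) × (1 − 0.31) × (1 − 0.24) × (1 − 0.28) = 0.78 × 0.69 × 0.76 × 0.72 = 0.29450304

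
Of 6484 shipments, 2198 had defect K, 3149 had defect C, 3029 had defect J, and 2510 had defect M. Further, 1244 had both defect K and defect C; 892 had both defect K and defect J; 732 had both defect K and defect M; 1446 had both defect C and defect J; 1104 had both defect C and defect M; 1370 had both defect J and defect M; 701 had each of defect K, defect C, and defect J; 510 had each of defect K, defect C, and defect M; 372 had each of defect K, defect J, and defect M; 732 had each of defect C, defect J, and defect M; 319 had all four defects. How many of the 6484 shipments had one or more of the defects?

Apply inclusion-exclusion:
|union| = 2198 + 3149 + 3029 + 2510 − 1244 − 892 − 732 − 1446 − 1104 − 1370 + 701 + 510 + 372 + 732 − 319 = 6094

6094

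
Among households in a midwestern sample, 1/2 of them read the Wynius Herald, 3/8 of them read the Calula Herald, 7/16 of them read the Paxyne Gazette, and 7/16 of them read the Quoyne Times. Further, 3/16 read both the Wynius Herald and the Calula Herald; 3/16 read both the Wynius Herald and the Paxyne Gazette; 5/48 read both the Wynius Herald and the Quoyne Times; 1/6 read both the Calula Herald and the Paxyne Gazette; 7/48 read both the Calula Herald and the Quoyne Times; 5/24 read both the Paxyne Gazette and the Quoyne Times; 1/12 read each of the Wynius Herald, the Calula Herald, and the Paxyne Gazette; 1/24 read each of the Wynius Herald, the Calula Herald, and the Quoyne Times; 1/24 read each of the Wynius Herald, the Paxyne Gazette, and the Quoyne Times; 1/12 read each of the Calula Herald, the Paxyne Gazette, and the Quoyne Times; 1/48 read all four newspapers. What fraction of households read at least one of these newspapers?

Apply inclusion-exclusion:
P(at least one) = 1/2 + 3/8 + 7/16 + 7/16 − 3/16 − 3/16 − 5/48 − 1/6 − 7/48 − 5/24 + 1/12 + 1/24 + 1/24 + 1/12 − 1/48 = 47/48

47/48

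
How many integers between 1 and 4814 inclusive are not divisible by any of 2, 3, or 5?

1284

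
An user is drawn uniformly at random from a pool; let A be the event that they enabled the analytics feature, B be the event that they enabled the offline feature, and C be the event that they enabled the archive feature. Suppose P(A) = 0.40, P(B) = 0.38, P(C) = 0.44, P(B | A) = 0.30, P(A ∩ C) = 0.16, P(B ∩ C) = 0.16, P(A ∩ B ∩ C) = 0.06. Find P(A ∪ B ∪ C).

P(A ∩ B) = P(A)·P(B|A) = 0.40 × 0.30 = 0.12
By inclusion–exclusion:
P(A ∪ B ∪ C) = 0.40 + 0.38 + 0.44 − 0.12 − 0.16 − 0.16 + 0.06 = 0.84

0.84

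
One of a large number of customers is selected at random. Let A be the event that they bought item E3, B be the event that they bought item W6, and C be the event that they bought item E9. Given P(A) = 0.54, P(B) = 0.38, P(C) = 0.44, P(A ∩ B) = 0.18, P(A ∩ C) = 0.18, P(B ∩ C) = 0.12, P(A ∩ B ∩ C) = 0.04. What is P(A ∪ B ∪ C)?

0.92

P(A ∪ B ∪ C) = 0.54 + 0.38 + 0.44 − 0.18 − 0.18 − 0.12 + 0.04 = 0.92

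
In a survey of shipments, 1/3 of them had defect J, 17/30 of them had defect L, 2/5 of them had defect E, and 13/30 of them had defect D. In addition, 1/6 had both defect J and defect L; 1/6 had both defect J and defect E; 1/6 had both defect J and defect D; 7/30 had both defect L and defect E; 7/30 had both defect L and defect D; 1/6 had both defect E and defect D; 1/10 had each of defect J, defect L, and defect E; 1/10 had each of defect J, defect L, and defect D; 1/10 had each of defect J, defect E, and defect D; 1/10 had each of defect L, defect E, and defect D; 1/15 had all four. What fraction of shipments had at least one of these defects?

14/15

P(≥1) = 1/3 + 17/30 + 2/5 + 13/30 − 1/6 − 1/6 − 1/6 − 7/30 − 7/30 − 1/6 + 1/10 + 1/10 + 1/10 + 1/10 − 1/15 = 14/15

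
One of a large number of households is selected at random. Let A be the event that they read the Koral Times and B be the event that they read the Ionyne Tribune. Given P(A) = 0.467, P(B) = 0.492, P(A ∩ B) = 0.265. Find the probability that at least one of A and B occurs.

0.694

Inclusion–exclusion gives
P(A ∪ B) = 0.467 + 0.492 − 0.265 = 0.694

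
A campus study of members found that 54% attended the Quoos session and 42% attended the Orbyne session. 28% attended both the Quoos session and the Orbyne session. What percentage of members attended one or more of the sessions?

P(union) = 54 + 42 − 28 = 68%

68%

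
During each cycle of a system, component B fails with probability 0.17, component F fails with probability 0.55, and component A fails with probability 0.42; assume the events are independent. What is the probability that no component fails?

0.21663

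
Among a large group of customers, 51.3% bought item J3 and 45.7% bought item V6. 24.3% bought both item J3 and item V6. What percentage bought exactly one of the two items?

48.4%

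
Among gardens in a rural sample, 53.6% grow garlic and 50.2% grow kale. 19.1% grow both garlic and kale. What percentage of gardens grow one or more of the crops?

84.7%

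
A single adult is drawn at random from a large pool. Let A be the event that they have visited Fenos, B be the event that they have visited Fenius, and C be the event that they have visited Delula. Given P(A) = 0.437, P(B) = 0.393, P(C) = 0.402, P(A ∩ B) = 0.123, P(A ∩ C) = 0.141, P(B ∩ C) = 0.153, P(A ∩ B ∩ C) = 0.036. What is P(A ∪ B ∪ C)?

0.851

By inclusion-exclusion,
P(A ∪ B ∪ C) = 0.437 + 0.393 + 0.402 − 0.123 − 0.141 − 0.153 + 0.036 = 0.851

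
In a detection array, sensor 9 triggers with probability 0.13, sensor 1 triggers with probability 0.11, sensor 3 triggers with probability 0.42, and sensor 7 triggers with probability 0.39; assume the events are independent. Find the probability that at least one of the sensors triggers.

Independence gives P(none) = ∏(1 − pᵢ).
P(none) = (1 − 0.13) × (1 − 0.11) × (1 − 0.42) × (1 − 0.39) = 0.87 × 0.89 × 0.58 × 0.61 = 0.27394734
P(at least one) = 1 − 0.27394734 = 0.72605266

0.72605266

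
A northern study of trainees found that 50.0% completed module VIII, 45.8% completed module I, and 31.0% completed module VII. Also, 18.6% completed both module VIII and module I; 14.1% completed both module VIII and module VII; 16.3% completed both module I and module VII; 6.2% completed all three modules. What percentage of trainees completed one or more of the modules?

84.0%

P(≥1) = 50.0 + 45.8 + 31.0 − 18.6 − 14.1 − 16.3 + 6.2 = 84.0%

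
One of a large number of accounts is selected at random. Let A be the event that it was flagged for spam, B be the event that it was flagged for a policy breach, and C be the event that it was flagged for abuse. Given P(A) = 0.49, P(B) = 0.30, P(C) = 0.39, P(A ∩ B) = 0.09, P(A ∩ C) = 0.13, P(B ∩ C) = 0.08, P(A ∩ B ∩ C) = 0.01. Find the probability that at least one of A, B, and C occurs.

P(A ∪ B ∪ C) = 0.49 + 0.30 + 0.39 − 0.09 − 0.13 − 0.08 + 0.01 = 0.89

0.89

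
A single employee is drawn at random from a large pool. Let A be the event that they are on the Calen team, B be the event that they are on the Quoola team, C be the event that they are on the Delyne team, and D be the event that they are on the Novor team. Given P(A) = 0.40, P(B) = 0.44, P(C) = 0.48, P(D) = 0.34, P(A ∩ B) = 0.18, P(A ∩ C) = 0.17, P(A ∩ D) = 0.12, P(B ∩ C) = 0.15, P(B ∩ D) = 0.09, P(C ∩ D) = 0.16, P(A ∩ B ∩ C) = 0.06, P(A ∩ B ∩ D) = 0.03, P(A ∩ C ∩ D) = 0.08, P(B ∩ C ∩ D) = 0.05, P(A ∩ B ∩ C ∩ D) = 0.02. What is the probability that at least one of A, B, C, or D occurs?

P(A ∪ B ∪ C ∪ D) = 0.40 + 0.44 + 0.48 + 0.34 − 0.18 − 0.17 − 0.12 − 0.15 − 0.09 − 0.16 + 0.06 + 0.03 + 0.08 + 0.05 − 0.02 = 0.99

0.99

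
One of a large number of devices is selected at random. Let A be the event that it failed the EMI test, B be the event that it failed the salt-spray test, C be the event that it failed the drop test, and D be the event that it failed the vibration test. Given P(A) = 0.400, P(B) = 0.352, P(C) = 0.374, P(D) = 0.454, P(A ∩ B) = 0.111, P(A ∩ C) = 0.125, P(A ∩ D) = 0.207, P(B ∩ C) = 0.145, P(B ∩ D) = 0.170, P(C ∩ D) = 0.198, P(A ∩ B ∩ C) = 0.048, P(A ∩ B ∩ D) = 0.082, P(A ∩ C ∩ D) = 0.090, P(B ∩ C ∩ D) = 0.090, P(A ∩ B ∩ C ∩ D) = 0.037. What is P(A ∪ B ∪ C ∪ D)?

0.897

Apply inclusion-exclusion:
P(A ∪ B ∪ C ∪ D) = 0.400 + 0.352 + 0.374 + 0.454 − 0.111 − 0.125 − 0.207 − 0.145 − 0.170 − 0.198 + 0.048 + 0.082 + 0.090 + 0.090 − 0.037 = 0.897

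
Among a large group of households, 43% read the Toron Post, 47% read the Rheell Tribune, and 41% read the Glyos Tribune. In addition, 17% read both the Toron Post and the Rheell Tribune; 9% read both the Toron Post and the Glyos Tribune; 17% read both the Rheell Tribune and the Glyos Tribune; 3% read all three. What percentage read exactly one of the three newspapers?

54%

P(exactly one) = 43 + 47 + 41 − 2·17 − 2·9 − 2·17 + 3·3 = 54%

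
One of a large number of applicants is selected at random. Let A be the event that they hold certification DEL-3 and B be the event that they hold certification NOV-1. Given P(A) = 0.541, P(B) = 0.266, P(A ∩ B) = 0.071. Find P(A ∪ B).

By inclusion-exclusion,
P(A ∪ B) = 0.541 + 0.266 − 0.071 = 0.736

0.736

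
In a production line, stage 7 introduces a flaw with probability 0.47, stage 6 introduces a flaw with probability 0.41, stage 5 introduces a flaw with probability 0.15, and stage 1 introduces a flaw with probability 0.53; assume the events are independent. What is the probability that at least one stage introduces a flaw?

P(none) = (1 − 0.47) × (1 − 0.41) × (1 − 0.15) × (1 − 0.53) = 0.53 × 0.59 × 0.85 × 0.47 = 0.12492365
P(at least one) = 1 − 0.12492365 = 0.87507635

0.87507635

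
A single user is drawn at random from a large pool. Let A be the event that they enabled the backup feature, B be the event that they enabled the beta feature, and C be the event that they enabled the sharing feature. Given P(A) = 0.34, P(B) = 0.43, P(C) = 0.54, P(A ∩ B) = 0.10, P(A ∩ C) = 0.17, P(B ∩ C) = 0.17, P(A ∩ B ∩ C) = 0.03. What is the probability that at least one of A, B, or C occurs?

P(A ∪ B ∪ C) = 0.34 + 0.43 + 0.54 − 0.10 − 0.17 − 0.17 + 0.03 = 0.90

0.90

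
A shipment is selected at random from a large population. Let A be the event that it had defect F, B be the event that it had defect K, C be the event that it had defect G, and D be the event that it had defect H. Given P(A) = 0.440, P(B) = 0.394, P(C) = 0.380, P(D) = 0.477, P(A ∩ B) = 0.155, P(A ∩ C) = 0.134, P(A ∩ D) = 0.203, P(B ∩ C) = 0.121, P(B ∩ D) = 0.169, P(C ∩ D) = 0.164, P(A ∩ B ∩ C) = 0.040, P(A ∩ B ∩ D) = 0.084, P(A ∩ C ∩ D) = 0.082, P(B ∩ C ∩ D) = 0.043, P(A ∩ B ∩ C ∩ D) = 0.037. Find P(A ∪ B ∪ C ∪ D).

0.957

Using inclusion–exclusion:
P(A ∪ B ∪ C ∪ D) = 0.440 + 0.394 + 0.380 + 0.477 − 0.155 − 0.134 − 0.203 − 0.121 − 0.169 − 0.164 + 0.040 + 0.084 + 0.082 + 0.043 − 0.037 = 0.957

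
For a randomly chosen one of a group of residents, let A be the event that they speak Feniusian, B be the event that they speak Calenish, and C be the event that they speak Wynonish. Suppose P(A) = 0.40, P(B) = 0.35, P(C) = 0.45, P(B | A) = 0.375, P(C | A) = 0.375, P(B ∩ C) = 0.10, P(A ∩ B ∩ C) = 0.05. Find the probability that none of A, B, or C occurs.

0.15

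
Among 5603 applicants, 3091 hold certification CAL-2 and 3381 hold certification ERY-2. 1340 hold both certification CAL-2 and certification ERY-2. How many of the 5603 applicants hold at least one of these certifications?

5132

By inclusion-exclusion,
N(≥1) = 3091 + 3381 − 1340 = 5132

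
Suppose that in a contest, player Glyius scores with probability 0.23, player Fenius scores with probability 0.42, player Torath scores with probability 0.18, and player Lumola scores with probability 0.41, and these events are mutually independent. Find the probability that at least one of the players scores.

0.78393492

P(none) = (1 − 0.23) × (1 − 0.42) × (1 − 0.18) × (1 − 0.41) = 0.77 × 0.58 × 0.82 × 0.59 = 0.21606508
P(at least one) = 1 − 0.21606508 = 0.78393492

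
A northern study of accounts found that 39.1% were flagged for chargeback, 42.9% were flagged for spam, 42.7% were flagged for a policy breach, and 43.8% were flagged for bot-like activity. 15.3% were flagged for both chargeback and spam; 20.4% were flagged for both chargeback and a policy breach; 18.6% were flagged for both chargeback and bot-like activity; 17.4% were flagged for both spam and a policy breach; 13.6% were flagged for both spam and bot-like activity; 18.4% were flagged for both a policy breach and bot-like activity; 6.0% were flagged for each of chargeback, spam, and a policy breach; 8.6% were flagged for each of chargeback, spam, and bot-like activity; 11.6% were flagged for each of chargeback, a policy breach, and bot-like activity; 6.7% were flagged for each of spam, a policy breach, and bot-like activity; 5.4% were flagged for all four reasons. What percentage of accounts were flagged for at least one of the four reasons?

P(≥1) = 39.1 + 42.9 + 42.7 + 43.8 − 15.3 − 20.4 − 18.6 − 17.4 − 13.6 − 18.4 + 6.0 + 8.6 + 11.6 + 6.7 − 5.4 = 92.3%

92.3%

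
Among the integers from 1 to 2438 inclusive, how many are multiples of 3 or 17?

floor(2438/3) + floor(2438/17) − floor(2438/51) = 812 + 143 − 47 = 908

908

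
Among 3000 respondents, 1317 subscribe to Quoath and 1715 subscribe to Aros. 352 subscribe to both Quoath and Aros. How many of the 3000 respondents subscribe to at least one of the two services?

By inclusion–exclusion:
|at least one| = 1317 + 1715 − 352 = 2680

2680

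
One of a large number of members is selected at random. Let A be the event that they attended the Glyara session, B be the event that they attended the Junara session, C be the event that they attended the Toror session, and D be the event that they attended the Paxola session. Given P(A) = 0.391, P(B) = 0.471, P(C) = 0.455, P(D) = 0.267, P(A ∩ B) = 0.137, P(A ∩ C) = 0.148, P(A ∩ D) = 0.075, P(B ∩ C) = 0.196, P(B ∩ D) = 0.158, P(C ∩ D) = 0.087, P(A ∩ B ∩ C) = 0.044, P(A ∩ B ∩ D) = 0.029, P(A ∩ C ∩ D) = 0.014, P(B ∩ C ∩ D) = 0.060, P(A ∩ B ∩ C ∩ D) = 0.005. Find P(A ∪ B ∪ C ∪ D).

P(A ∪ B ∪ C ∪ D) = 0.391 + 0.471 + 0.455 + 0.267 − 0.137 − 0.148 − 0.075 − 0.196 − 0.158 − 0.087 + 0.044 + 0.029 + 0.014 + 0.060 − 0.005 = 0.925

0.925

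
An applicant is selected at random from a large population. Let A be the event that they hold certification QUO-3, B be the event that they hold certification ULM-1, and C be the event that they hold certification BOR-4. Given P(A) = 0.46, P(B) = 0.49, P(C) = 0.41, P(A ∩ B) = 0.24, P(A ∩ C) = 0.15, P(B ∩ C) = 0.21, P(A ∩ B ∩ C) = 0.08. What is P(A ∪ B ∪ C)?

Using inclusion–exclusion:
P(A ∪ B ∪ C) = 0.46 + 0.49 + 0.41 − 0.24 − 0.15 − 0.21 + 0.08 = 0.84

0.84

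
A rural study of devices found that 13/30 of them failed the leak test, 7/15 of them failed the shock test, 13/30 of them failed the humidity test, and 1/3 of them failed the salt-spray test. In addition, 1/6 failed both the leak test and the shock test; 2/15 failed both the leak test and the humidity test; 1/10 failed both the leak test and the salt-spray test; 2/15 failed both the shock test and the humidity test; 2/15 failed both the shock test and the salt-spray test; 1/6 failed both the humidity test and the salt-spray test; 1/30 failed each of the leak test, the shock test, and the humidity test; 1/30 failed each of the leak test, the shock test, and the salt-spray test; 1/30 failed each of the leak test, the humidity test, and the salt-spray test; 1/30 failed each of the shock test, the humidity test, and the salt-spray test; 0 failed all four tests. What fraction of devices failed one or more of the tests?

29/30

P(union) = 13/30 + 7/15 + 13/30 + 1/3 − 1/6 − 2/15 − 1/10 − 2/15 − 2/15 − 1/6 + 1/30 + 1/30 + 1/30 + 1/30 − 0 = 29/30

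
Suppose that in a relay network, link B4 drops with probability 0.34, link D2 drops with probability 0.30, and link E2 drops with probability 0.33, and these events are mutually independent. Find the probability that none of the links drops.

P(none) = (1 − 0.34) × (1 − 0.30) × (1 − 0.33) = 0.66 × 0.70 × 0.67 = 0.30954

0.30954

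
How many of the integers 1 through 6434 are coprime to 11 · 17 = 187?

By inclusion–exclusion:
⌊6434/11⌋ + ⌊6434/17⌋ − ⌊6434/187⌋ = 584 + 378 − 34 = 928
6434 − 928 = 5506

5506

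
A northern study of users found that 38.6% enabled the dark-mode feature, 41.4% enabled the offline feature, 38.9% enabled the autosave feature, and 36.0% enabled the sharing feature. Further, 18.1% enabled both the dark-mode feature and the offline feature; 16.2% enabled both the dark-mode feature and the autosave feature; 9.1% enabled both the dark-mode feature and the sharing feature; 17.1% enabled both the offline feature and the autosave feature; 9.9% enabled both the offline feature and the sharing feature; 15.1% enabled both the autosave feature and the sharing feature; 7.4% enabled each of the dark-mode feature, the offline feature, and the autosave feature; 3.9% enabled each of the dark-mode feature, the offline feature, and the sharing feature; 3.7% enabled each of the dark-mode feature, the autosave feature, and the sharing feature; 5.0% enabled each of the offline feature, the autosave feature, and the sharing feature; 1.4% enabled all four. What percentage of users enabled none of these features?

By inclusion-exclusion,
P(≥1) = 38.6 + 41.4 + 38.9 + 36.0 − 18.1 − 16.2 − 9.1 − 17.1 − 9.9 − 15.1 + 7.4 + 3.9 + 3.7 + 5.0 − 1.4 = 88.0%
P(none) = 100% − 88.0% = 12.0%

12.0%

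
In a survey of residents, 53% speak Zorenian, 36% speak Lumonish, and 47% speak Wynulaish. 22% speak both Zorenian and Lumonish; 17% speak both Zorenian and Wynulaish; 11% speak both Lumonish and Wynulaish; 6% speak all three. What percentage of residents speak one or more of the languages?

P(at least one) = 53 + 36 + 47 − 22 − 17 − 11 + 6 = 92%

92%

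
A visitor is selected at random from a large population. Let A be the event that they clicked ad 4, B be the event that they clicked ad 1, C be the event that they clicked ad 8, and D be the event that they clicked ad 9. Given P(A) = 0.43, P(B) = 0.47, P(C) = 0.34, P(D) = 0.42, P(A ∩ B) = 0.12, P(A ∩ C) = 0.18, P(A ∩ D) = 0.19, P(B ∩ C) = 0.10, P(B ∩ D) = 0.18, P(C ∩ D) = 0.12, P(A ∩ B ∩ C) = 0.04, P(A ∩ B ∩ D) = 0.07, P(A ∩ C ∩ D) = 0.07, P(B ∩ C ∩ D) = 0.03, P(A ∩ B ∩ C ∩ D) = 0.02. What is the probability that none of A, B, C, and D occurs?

0.04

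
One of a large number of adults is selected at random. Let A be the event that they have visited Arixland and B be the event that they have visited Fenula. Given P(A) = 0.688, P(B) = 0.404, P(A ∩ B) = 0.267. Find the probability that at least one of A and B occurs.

Apply inclusion-exclusion:
P(A ∪ B) = 0.688 + 0.404 − 0.267 = 0.825

0.825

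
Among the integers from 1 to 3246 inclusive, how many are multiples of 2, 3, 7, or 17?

2373

1623 + 1082 + 463 + 190 − 541 − 231 − 95 − 154 − 63 − 27 + 77 + 31 + 13 + 9 − 4 = 2373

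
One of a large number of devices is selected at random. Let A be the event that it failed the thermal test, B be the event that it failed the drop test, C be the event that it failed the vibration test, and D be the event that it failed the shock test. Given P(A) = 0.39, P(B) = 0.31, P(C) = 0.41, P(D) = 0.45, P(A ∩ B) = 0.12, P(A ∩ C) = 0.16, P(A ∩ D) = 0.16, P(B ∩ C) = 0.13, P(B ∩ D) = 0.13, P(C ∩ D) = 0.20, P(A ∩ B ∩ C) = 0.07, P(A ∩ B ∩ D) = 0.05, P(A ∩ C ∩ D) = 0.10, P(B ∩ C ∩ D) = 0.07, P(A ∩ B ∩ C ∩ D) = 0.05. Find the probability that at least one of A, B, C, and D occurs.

0.90

By inclusion-exclusion,
P(A ∪ B ∪ C ∪ D) = 0.39 + 0.31 + 0.41 + 0.45 − 0.12 − 0.16 − 0.16 − 0.13 − 0.13 − 0.20 + 0.07 + 0.05 + 0.10 + 0.07 − 0.05 = 0.90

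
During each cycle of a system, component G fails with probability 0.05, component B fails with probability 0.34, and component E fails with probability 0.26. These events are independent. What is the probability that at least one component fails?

P(none) = (1 − 0.05) × (1 − 0.34) × (1 − 0.26) = 0.95 × 0.66 × 0.74 = 0.46398
P(at least one) = 1 − 0.46398 = 0.53602

0.53602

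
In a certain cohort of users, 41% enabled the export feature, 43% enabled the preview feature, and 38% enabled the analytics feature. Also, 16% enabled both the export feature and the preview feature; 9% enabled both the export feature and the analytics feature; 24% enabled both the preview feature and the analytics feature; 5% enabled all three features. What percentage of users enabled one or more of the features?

78%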